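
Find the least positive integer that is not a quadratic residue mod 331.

(2/331) = −1, so 2 is the smallest positive non-residue mod 331.

2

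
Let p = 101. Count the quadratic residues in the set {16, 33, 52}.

3

(16/101) = +1 → QR.
(33/101) = +1 → QR.
(52/101) = +1 → QR.
Total quadratic residues among the 3: 3.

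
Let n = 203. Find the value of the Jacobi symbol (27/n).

1

Reciprocity: 27 ≡ 3 and 203 ≡ 3 (mod 4), so (27/203) = −(203/27).
Reduce top mod 27: now compute (14/27).
Pull out 2: since 27 ≡ 3 (mod 8), (2/27) = -1.
Reciprocity: 7 ≡ 3 and 27 ≡ 3 (mod 4), so (7/27) = −(27/7).
Reduce top mod 7: now compute (6/7).
Pull out 2: since 7 ≡ 7 (mod 8), (2/7) = +1.
Reciprocity: 3 ≡ 3 and 7 ≡ 3 (mod 4), so (3/7) = −(7/3).
Reduce top mod 3: now compute (1/3).
Reached (1/3) = 1. Collecting the sign flips along the way, the symbol is +1.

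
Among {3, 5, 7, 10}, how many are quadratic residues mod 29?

2

(3/29) = -1 → non-residue.
(5/29) = +1 → QR.
(7/29) = +1 → QR.
(10/29) = -1 → non-residue.
Total quadratic residues among the 4: 2.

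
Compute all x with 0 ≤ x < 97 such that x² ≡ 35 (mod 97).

36, 61

97 ≡ 1 (mod 4), so we find a root by search.
Trying successive values, 36² = 1296 ≡ 35 (mod 97). The other root is 97 − 36 = 61.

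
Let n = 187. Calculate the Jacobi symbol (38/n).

1

Pull out 2: since 187 ≡ 3 (mod 8), (2/187) = -1.
Reciprocity: 19 ≡ 3 and 187 ≡ 3 (mod 4), so (19/187) = −(187/19).
Reduce top mod 19: now compute (16/19).
Pull out 2^4: since 19 ≡ 3 (mod 8), (2/19) = -1, so (2/19)^4 = +1.
Reached (1/19) = 1. Collecting the sign flips along the way, the symbol is +1.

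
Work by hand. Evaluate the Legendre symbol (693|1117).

-1

Euler's criterion: (693/1117) ≡ 693^558 (mod 1117).
693^2 ≡ 1056 (mod 1117)
693^4 ≡ 370 (mod 1117)
693^8 ≡ 626 (mod 1117)
693^16 ≡ 926 (mod 1117)
693^32 ≡ 737 (mod 1117)
693^64 ≡ 307 (mod 1117)
693^128 ≡ 421 (mod 1117)
693^256 ≡ 755 (mod 1117)
693^512 ≡ 355 (mod 1117)
693^558 = 693^(512+32+8+4+2) ≡ 1116 (mod 1117).
Result is 1116 ≡ −1, so (693/1117) = −1.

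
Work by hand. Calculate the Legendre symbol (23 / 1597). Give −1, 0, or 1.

-1

Reciprocity: 23 ≡ 3 and 1597 ≡ 1 (mod 4), so (23/1597) = +(1597/23).
Reduce top mod 23: now compute (10/23).
Pull out 2: since 23 ≡ 7 (mod 8), (2/23) = +1.
Reciprocity: 5 ≡ 1 and 23 ≡ 3 (mod 4), so (5/23) = +(23/5).
Reduce top mod 5: now compute (3/5).
Reciprocity: 3 ≡ 3 and 5 ≡ 1 (mod 4), so (3/5) = +(5/3).
Reduce top mod 3: now compute (2/3).
Pull out 2: since 3 ≡ 3 (mod 8), (2/3) = -1.
Reached (1/3) = 1. Collecting the sign flips along the way, the symbol is -1.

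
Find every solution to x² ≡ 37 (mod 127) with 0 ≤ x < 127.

Since 127 ≡ 3 (mod 4), a square root of 37 is 37^((127+1)/4) = 37^32 mod 127.
Repeated squaring: 37^2≡99, 37^4≡22, 37^8≡103, 37^16≡68, 37^32≡52 (mod 127).
37^32 = 37^(32) ≡ 52 (mod 127).
Check: 52² = 2704 ≡ 37 (mod 127). The two roots are 52 and 75.

52, 75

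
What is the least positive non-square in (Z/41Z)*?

3

(2/41) = +1, so 2 is a residue.
(3/41) = −1, so 3 is the smallest positive non-residue mod 41.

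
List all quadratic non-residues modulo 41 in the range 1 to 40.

Square k = 1,…,20 (k and 41−k give the same square):
1²=1, 2²=4, 3²=9, 4²=16, 5²=25, 6²=36, 7²≡8, 8²≡23, 9²≡40, 10²≡18, 11²≡39, 12²≡21, 13²≡5, 14²≡32, 15²≡20, 16²≡10, 17²≡2, 18²≡37, 19²≡33, 20²≡31 (mod 41).
The residues are {1, 2, 4, 5, 8, 9, 10, 16, 18, 20, 21, 23, 25, 31, 32, 33, 36, 37, 39, 40}; the non-residues are the remaining 20 nonzero classes.

3, 6, 7, 11, 12, 13, 14, 15, 17, 19, 22, 24, 26, 27, 28, 29, 30, 34, 35, 38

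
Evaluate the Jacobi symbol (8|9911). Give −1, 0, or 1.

Pull out 2^3: since 9911 ≡ 7 (mod 8), (2/9911) = +1, so (2/9911)^3 = +1.
Reached (1/9911) = 1. Collecting the sign flips along the way, the symbol is +1.

1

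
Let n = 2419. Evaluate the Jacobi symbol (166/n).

Pull out 2: since 2419 ≡ 3 (mod 8), (2/2419) = -1.
Reciprocity: 83 ≡ 3 and 2419 ≡ 3 (mod 4), so (83/2419) = −(2419/83).
Reduce top mod 83: now compute (12/83).
Pull out 2^2: since 83 ≡ 3 (mod 8), (2/83) = -1, so (2/83)^2 = +1.
Reciprocity: 3 ≡ 3 and 83 ≡ 3 (mod 4), so (3/83) = −(83/3).
Reduce top mod 3: now compute (2/3).
Pull out 2: since 3 ≡ 3 (mod 8), (2/3) = -1.
Reached (1/3) = 1. Collecting the sign flips along the way, the symbol is +1.

1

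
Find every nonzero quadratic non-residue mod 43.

Square k = 1,…,21 (k and 43−k give the same square):
1²=1, 2²=4, 3²=9, 4²=16, 5²=25, 6²=36, 7²≡6, 8²≡21, 9²≡38, 10²≡14, 11²≡35, 12²≡15, 13²≡40, 14²≡24, 15²≡10, 16²≡41, 17²≡31, 18²≡23, 19²≡17, 20²≡13, 21²≡11 (mod 43).
The residues are {1, 4, 6, 9, 10, 11, 13, 14, 15, 16, 17, 21, 23, 24, 25, 31, 35, 36, 38, 40, 41}; the non-residues are the remaining 21 nonzero classes.

2 3 5 7 8 12 18 19 20 22 26 27 28 29 30 32 33 34 37 39 42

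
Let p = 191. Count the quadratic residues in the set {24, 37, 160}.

2

(24/191) = +1 → QR.
(37/191) = -1 → non-residue.
(160/191) = +1 → QR.
Total quadratic residues among the 3: 2.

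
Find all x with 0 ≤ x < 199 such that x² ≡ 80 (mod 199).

94, 105

Since 199 ≡ 3 (mod 4), a square root of 80 is 80^((199+1)/4) = 80^50 mod 199.
Repeated squaring: 80^2≡32, 80^4≡29, 80^8≡45, 80^16≡35, 80^32≡31 (mod 199).
80^50 = 80^(32+16+2) ≡ 94 (mod 199).
Check: 94² = 8836 ≡ 80 (mod 199). The two roots are 94 and 105.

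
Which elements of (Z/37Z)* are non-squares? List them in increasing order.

2, 5, 6, 8, 13, 14, 15, 17, 18, 19, 20, 22, 23, 24, 29, 31, 32, 35

Square k = 1,…,18 (k and 37−k give the same square):
1²=1, 2²=4, 3²=9, 4²=16, 5²=25, 6²=36, 7²≡12, 8²≡27, 9²≡7, 10²≡26, 11²≡10, 12²≡33, 13²≡21, 14²≡11, 15²≡3, 16²≡34, 17²≡30, 18²≡28 (mod 37).
The residues are {1, 3, 4, 7, 9, 10, 11, 12, 16, 21, 25, 26, 27, 28, 30, 33, 34, 36}; the non-residues are the remaining 18 nonzero classes.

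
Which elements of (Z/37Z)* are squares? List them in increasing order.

1,3,4,7,9,10,11,12,16,21,25,26,27,28,30,33,34,36

Square k = 1,…,18 (k and 37−k give the same square):
1²=1, 2²=4, 3²=9, 4²=16, 5²=25, 6²=36, 7²≡12, 8²≡27, 9²≡7, 10²≡26, 11²≡10, 12²≡33, 13²≡21, 14²≡11, 15²≡3, 16²≡34, 17²≡30, 18²≡28 (mod 37).
So the quadratic residues mod 37 are {1, 3, 4, 7, 9, 10, 11, 12, 16, 21, 25, 26, 27, 28, 30, 33, 34, 36}.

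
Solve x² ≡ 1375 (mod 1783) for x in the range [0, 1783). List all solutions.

82, 1701

Since 1783 ≡ 3 (mod 4), a square root of 1375 is 1375^((1783+1)/4) = 1375^446 mod 1783.
Repeated squaring: 1375^2≡645, 1375^4≡586, 1375^8≡1060, 1375^16≡310, 1375^32≡1601, 1375^64≡1030, 1375^128≡15, 1375^256≡225 (mod 1783).
1375^446 = 1375^(256+128+32+16+8+4+2) ≡ 82 (mod 1783).
Check: 82² = 6724 ≡ 1375 (mod 1783). The two roots are 82 and 1701.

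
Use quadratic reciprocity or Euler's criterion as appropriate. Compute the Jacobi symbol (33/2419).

-1

Reciprocity: 33 ≡ 1 and 2419 ≡ 3 (mod 4), so (33/2419) = +(2419/33).
Reduce top mod 33: now compute (10/33).
Pull out 2: since 33 ≡ 1 (mod 8), (2/33) = +1.
Reciprocity: 5 ≡ 1 and 33 ≡ 1 (mod 4), so (5/33) = +(33/5).
Reduce top mod 5: now compute (3/5).
Reciprocity: 3 ≡ 3 and 5 ≡ 1 (mod 4), so (3/5) = +(5/3).
Reduce top mod 3: now compute (2/3).
Pull out 2: since 3 ≡ 3 (mod 8), (2/3) = -1.
Reached (1/3) = 1. Collecting the sign flips along the way, the symbol is -1.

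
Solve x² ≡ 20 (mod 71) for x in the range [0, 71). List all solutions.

Since 71 ≡ 3 (mod 4), a square root of 20 is 20^((71+1)/4) = 20^18 mod 71.
Repeated squaring: 20^2≡45, 20^4≡37, 20^8≡20, 20^16≡45 (mod 71).
20^18 = 20^(16+2) ≡ 37 (mod 71).
Check: 37² = 1369 ≡ 20 (mod 71). The two roots are 34 and 37.

34, 37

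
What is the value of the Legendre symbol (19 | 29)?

Reciprocity: 19 ≡ 3 and 29 ≡ 1 (mod 4), so (19/29) = +(29/19).
Reduce top mod 19: now compute (10/19).
Pull out 2: since 19 ≡ 3 (mod 8), (2/19) = -1.
Reciprocity: 5 ≡ 1 and 19 ≡ 3 (mod 4), so (5/19) = +(19/5).
Reduce top mod 5: now compute (4/5).
Pull out 2^2: since 5 ≡ 5 (mod 8), (2/5) = -1, so (2/5)^2 = +1.
Reached (1/5) = 1. Collecting the sign flips along the way, the symbol is -1.

-1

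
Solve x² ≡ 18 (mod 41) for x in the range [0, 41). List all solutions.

10, 31

41 ≡ 1 (mod 4), so we find a root by search.
Trying successive values, 10² = 100 ≡ 18 (mod 41). The other root is 41 − 10 = 31.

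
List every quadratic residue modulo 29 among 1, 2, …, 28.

Square k = 1,…,14 (k and 29−k give the same square):
1²=1, 2²=4, 3²=9, 4²=16, 5²=25, 6²≡7, 7²≡20, 8²≡6, 9²≡23, 10²≡13, 11²≡5, 12²≡28, 13²≡24, 14²≡22 (mod 29).
So the quadratic residues mod 29 are {1, 4, 5, 6, 7, 9, 13, 16, 20, 22, 23, 24, 25, 28}.

1,4,5,6,7,9,13,16,20,22,23,24,25,28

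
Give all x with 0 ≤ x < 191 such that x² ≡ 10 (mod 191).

34, 157

Since 191 ≡ 3 (mod 4), a square root of 10 is 10^((191+1)/4) = 10^48 mod 191.
Repeated squaring: 10^2≡100, 10^4≡68, 10^8≡40, 10^16≡72, 10^32≡27 (mod 191).
10^48 = 10^(32+16) ≡ 34 (mod 191).
Check: 34² = 1156 ≡ 10 (mod 191). The two roots are 34 and 157.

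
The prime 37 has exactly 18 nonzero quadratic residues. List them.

1, 3, 4, 7, 9, 10, 11, 12, 16, 21, 25, 26, 27, 28, 30, 33, 34, 36

Square k = 1,…,18 (k and 37−k give the same square):
1²=1, 2²=4, 3²=9, 4²=16, 5²=25, 6²=36, 7²≡12, 8²≡27, 9²≡7, 10²≡26, 11²≡10, 12²≡33, 13²≡21, 14²≡11, 15²≡3, 16²≡34, 17²≡30, 18²≡28 (mod 37).
So the quadratic residues mod 37 are {1, 3, 4, 7, 9, 10, 11, 12, 16, 21, 25, 26, 27, 28, 30, 33, 34, 36}.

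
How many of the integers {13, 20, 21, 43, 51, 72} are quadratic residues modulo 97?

(13/97) = -1 → non-residue.
(20/97) = -1 → non-residue.
(21/97) = -1 → non-residue.
(43/97) = +1 → QR.
(51/97) = -1 → non-residue.
(72/97) = +1 → QR.
Total quadratic residues among the 6: 2.

2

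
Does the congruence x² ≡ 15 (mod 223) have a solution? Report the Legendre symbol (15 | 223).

Euler's criterion: (15/223) ≡ 15^111 (mod 223).
15^2 ≡ 2 (mod 223)
15^4 ≡ 4 (mod 223)
15^8 ≡ 16 (mod 223)
15^16 ≡ 33 (mod 223)
15^32 ≡ 197 (mod 223)
15^64 ≡ 7 (mod 223)
15^111 = 15^(64+32+8+4+2+1) ≡ 1 (mod 223).
Result is 1, so (15/223) = 1.

1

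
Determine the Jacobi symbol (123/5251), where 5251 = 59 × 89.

1

Reciprocity: 123 ≡ 3 and 5251 ≡ 3 (mod 4), so (123/5251) = −(5251/123).
Reduce top mod 123: now compute (85/123).
Reciprocity: 85 ≡ 1 and 123 ≡ 3 (mod 4), so (85/123) = +(123/85).
Reduce top mod 85: now compute (38/85).
Pull out 2: since 85 ≡ 5 (mod 8), (2/85) = -1.
Reciprocity: 19 ≡ 3 and 85 ≡ 1 (mod 4), so (19/85) = +(85/19).
Reduce top mod 19: now compute (9/19).
Reciprocity: 9 ≡ 1 and 19 ≡ 3 (mod 4), so (9/19) = +(19/9).
Reduce top mod 9: now compute (1/9).
Reached (1/9) = 1. Collecting the sign flips along the way, the symbol is +1.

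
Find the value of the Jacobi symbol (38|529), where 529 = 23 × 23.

Pull out 2: since 529 ≡ 1 (mod 8), (2/529) = +1.
Reciprocity: 19 ≡ 3 and 529 ≡ 1 (mod 4), so (19/529) = +(529/19).
Reduce top mod 19: now compute (16/19).
Pull out 2^4: since 19 ≡ 3 (mod 8), (2/19) = -1, so (2/19)^4 = +1.
Reached (1/19) = 1. Collecting the sign flips along the way, the symbol is +1.

1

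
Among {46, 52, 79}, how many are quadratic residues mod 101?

(46/101) = -1 → non-residue.
(52/101) = +1 → QR.
(79/101) = +1 → QR.
Total quadratic residues among the 3: 2.

2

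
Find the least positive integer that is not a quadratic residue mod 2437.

(2/2437) = −1, so 2 is the smallest positive non-residue mod 2437.

2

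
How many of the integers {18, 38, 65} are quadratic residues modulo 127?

(18/127) = +1 → QR.
(38/127) = +1 → QR.
(65/127) = -1 → non-residue.
Total quadratic residues among the 3: 2.

2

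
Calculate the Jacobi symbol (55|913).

0

Reciprocity: 55 ≡ 3 and 913 ≡ 1 (mod 4), so (55/913) = +(913/55).
Reduce top mod 55: now compute (33/55).
Reciprocity: 33 ≡ 1 and 55 ≡ 3 (mod 4), so (33/55) = +(55/33).
Reduce top mod 33: now compute (22/33).
Pull out 2: since 33 ≡ 1 (mod 8), (2/33) = +1.
Reciprocity: 11 ≡ 3 and 33 ≡ 1 (mod 4), so (11/33) = +(33/11).
Reduce top mod 11: now compute (0/11).
Top reduces to 0: gcd > 1, so the symbol is 0.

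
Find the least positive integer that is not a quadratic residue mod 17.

3

(2/17) = +1, so 2 is a residue.
(3/17) = −1, so 3 is the smallest positive non-residue mod 17.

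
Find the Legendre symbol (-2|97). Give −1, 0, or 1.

1

First reduce: -2 ≡ 95 (mod 97).
Reciprocity: 95 ≡ 3 and 97 ≡ 1 (mod 4), so (95/97) = +(97/95).
Reduce top mod 95: now compute (2/95).
Pull out 2: since 95 ≡ 7 (mod 8), (2/95) = +1.
Reached (1/95) = 1. Collecting the sign flips along the way, the symbol is +1.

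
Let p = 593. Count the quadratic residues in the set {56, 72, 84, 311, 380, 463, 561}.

(56/593) = -1 → non-residue.
(72/593) = +1 → QR.
(84/593) = +1 → QR.
(311/593) = +1 → QR.
(380/593) = -1 → non-residue.
(463/593) = +1 → QR.
(561/593) = +1 → QR.
Total quadratic residues among the 7: 5.

5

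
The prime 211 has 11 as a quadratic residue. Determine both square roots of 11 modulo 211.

86, 125

Since 211 ≡ 3 (mod 4), a square root of 11 is 11^((211+1)/4) = 11^53 mod 211.
Repeated squaring: 11^2≡121, 11^4≡82, 11^8≡183, 11^16≡151, 11^32≡13 (mod 211).
11^53 = 11^(32+16+4+1) ≡ 125 (mod 211).
Check: 125² = 15625 ≡ 11 (mod 211). The two roots are 86 and 125.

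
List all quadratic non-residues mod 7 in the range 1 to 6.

3 5 6

Square k = 1,…,3 (k and 7−k give the same square):
1²=1, 2²=4, 3²≡2 (mod 7).
The residues are {1, 2, 4}; the non-residues are the remaining 3 nonzero classes.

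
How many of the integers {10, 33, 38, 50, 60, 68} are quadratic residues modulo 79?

3

(10/79) = +1 → QR.
(33/79) = -1 → non-residue.
(38/79) = +1 → QR.
(50/79) = +1 → QR.
(60/79) = -1 → non-residue.
(68/79) = -1 → non-residue.
Total quadratic residues among the 6: 3.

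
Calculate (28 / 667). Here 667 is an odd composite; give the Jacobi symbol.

-1

Pull out 2^2: since 667 ≡ 3 (mod 8), (2/667) = -1, so (2/667)^2 = +1.
Reciprocity: 7 ≡ 3 and 667 ≡ 3 (mod 4), so (7/667) = −(667/7).
Reduce top mod 7: now compute (2/7).
Pull out 2: since 7 ≡ 7 (mod 8), (2/7) = +1.
Reached (1/7) = 1. Collecting the sign flips along the way, the symbol is -1.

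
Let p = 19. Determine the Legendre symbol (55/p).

First reduce: 55 ≡ 17 (mod 19).
Reciprocity: 17 ≡ 1 and 19 ≡ 3 (mod 4), so (17/19) = +(19/17).
Reduce top mod 17: now compute (2/17).
Pull out 2: since 17 ≡ 1 (mod 8), (2/17) = +1.
Reached (1/17) = 1. Collecting the sign flips along the way, the symbol is +1.

1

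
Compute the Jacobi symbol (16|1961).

1

Pull out 2^4: since 1961 ≡ 1 (mod 8), (2/1961) = +1, so (2/1961)^4 = +1.
Reached (1/1961) = 1. Collecting the sign flips along the way, the symbol is +1.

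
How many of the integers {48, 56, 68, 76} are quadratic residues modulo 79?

(48/79) = -1 → non-residue.
(56/79) = -1 → non-residue.
(68/79) = -1 → non-residue.
(76/79) = +1 → QR.
Total quadratic residues among the 4: 1.

1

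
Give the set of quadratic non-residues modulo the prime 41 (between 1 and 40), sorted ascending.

Square k = 1,…,20 (k and 41−k give the same square):
1²=1, 2²=4, 3²=9, 4²=16, 5²=25, 6²=36, 7²≡8, 8²≡23, 9²≡40, 10²≡18, 11²≡39, 12²≡21, 13²≡5, 14²≡32, 15²≡20, 16²≡10, 17²≡2, 18²≡37, 19²≡33, 20²≡31 (mod 41).
The residues are {1, 2, 4, 5, 8, 9, 10, 16, 18, 20, 21, 23, 25, 31, 32, 33, 36, 37, 39, 40}; the non-residues are the remaining 20 nonzero classes.

3,6,7,11,12,13,14,15,17,19,22,24,26,27,28,29,30,34,35,38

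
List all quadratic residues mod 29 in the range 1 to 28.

Square k = 1,…,14 (k and 29−k give the same square):
1²=1, 2²=4, 3²=9, 4²=16, 5²=25, 6²≡7, 7²≡20, 8²≡6, 9²≡23, 10²≡13, 11²≡5, 12²≡28, 13²≡24, 14²≡22 (mod 29).
So the quadratic residues mod 29 are {1, 4, 5, 6, 7, 9, 13, 16, 20, 22, 23, 24, 25, 28}.

1 4 5 6 7 9 13 16 20 22 23 24 25 28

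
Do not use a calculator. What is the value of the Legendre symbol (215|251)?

-1

Euler's criterion: (215/251) ≡ 215^125 (mod 251).
215^2 ≡ 41 (mod 251)
215^4 ≡ 175 (mod 251)
215^8 ≡ 3 (mod 251)
215^16 ≡ 9 (mod 251)
215^32 ≡ 81 (mod 251)
215^64 ≡ 35 (mod 251)
215^125 = 215^(64+32+16+8+4+1) ≡ 250 (mod 251).
Result is 250 ≡ −1, so (215/251) = −1.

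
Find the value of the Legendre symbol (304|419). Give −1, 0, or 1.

-1

Euler's criterion: (304/419) ≡ 304^209 (mod 419).
304^2 ≡ 236 (mod 419)
304^4 ≡ 388 (mod 419)
304^8 ≡ 123 (mod 419)
304^16 ≡ 45 (mod 419)
304^32 ≡ 349 (mod 419)
304^64 ≡ 291 (mod 419)
304^128 ≡ 43 (mod 419)
304^209 = 304^(128+64+16+1) ≡ 418 (mod 419).
Result is 418 ≡ −1, so (304/419) = −1.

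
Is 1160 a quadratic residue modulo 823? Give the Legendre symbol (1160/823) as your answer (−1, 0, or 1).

Euler's criterion: (1160/823) ≡ 337^411 (mod 823).
337^2 ≡ 818 (mod 823)
337^4 ≡ 25 (mod 823)
337^8 ≡ 625 (mod 823)
337^16 ≡ 523 (mod 823)
337^32 ≡ 293 (mod 823)
337^64 ≡ 257 (mod 823)
337^128 ≡ 209 (mod 823)
337^256 ≡ 62 (mod 823)
337^411 = 337^(256+128+16+8+2+1) ≡ 1 (mod 823).
Result is 1, so (1160/823) = 1.

1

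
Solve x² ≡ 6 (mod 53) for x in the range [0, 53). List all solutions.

53 ≡ 1 (mod 4), so we find a root by search.
Trying successive values, 18² = 324 ≡ 6 (mod 53). The other root is 53 − 18 = 35.

18, 35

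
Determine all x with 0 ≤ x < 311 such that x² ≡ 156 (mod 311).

33, 278

Since 311 ≡ 3 (mod 4), a square root of 156 is 156^((311+1)/4) = 156^78 mod 311.
Repeated squaring: 156^2≡78, 156^4≡175, 156^8≡147, 156^16≡150, 156^32≡108, 156^64≡157 (mod 311).
156^78 = 156^(64+8+4+2) ≡ 278 (mod 311).
Check: 278² = 77284 ≡ 156 (mod 311). The two roots are 33 and 278.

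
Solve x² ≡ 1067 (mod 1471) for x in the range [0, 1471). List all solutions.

664, 807

Since 1471 ≡ 3 (mod 4), a square root of 1067 is 1067^((1471+1)/4) = 1067^368 mod 1471.
Repeated squaring: 1067^2≡1406, 1067^4≡1283, 1067^8≡40, 1067^16≡129, 1067^32≡460, 1067^64≡1247, 1067^128≡162, 1067^256≡1237 (mod 1471).
1067^368 = 1067^(256+64+32+16) ≡ 664 (mod 1471).
Check: 664² = 440896 ≡ 1067 (mod 1471). The two roots are 664 and 807.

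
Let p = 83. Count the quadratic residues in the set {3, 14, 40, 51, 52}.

3

(3/83) = +1 → QR.
(14/83) = -1 → non-residue.
(40/83) = +1 → QR.
(51/83) = +1 → QR.
(52/83) = -1 → non-residue.
Total quadratic residues among the 5: 3.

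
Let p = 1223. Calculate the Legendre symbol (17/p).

Reciprocity: 17 ≡ 1 and 1223 ≡ 3 (mod 4), so (17/1223) = +(1223/17).
Reduce top mod 17: now compute (16/17).
Pull out 2^4: since 17 ≡ 1 (mod 8), (2/17) = +1, so (2/17)^4 = +1.
Reached (1/17) = 1. Collecting the sign flips along the way, the symbol is +1.

1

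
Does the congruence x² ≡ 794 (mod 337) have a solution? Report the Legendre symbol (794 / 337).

Euler's criterion: (794/337) ≡ 120^168 (mod 337).
120^2 ≡ 246 (mod 337)
120^4 ≡ 193 (mod 337)
120^8 ≡ 179 (mod 337)
120^16 ≡ 26 (mod 337)
120^32 ≡ 2 (mod 337)
120^64 ≡ 4 (mod 337)
120^128 ≡ 16 (mod 337)
120^168 = 120^(128+32+8) ≡ 336 (mod 337).
Result is 336 ≡ −1, so (794/337) = −1.

-1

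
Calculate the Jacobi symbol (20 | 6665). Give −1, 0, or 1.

0

Pull out 2^2: since 6665 ≡ 1 (mod 8), (2/6665) = +1, so (2/6665)^2 = +1.
Reciprocity: 5 ≡ 1 and 6665 ≡ 1 (mod 4), so (5/6665) = +(6665/5).
Reduce top mod 5: now compute (0/5).
Top reduces to 0: gcd > 1, so the symbol is 0.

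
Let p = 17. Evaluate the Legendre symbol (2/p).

1

Pull out 2: since 17 ≡ 1 (mod 8), (2/17) = +1.
Reached (1/17) = 1. Collecting the sign flips along the way, the symbol is +1.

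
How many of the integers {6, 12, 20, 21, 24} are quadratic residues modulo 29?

3

(6/29) = +1 → QR.
(12/29) = -1 → non-residue.
(20/29) = +1 → QR.
(21/29) = -1 → non-residue.
(24/29) = +1 → QR.
Total quadratic residues among the 5: 3.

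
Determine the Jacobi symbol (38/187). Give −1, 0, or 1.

1

Pull out 2: since 187 ≡ 3 (mod 8), (2/187) = -1.
Reciprocity: 19 ≡ 3 and 187 ≡ 3 (mod 4), so (19/187) = −(187/19).
Reduce top mod 19: now compute (16/19).
Pull out 2^4: since 19 ≡ 3 (mod 8), (2/19) = -1, so (2/19)^4 = +1.
Reached (1/19) = 1. Collecting the sign flips along the way, the symbol is +1.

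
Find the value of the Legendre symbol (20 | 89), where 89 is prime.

1

Euler's criterion: (20/89) ≡ 20^44 (mod 89).
20^2 ≡ 44 (mod 89)
20^4 ≡ 67 (mod 89)
20^8 ≡ 39 (mod 89)
20^16 ≡ 8 (mod 89)
20^32 ≡ 64 (mod 89)
20^44 = 20^(32+8+4) ≡ 1 (mod 89).
Result is 1, so (20/89) = 1.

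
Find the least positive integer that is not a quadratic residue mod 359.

7

(2/359) = +1, so 2 is a residue.
(3/359) = +1, so 3 is a residue.
(4/359) = +1, so 4 is a residue.
(5/359) = +1, so 5 is a residue.
(6/359) = +1, so 6 is a residue.
(7/359) = −1, so 7 is the smallest positive non-residue mod 359.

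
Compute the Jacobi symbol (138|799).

-1

Pull out 2: since 799 ≡ 7 (mod 8), (2/799) = +1.
Reciprocity: 69 ≡ 1 and 799 ≡ 3 (mod 4), so (69/799) = +(799/69).
Reduce top mod 69: now compute (40/69).
Pull out 2^3: since 69 ≡ 5 (mod 8), (2/69) = -1, so (2/69)^3 = -1.
Reciprocity: 5 ≡ 1 and 69 ≡ 1 (mod 4), so (5/69) = +(69/5).
Reduce top mod 5: now compute (4/5).
Pull out 2^2: since 5 ≡ 5 (mod 8), (2/5) = -1, so (2/5)^2 = +1.
Reached (1/5) = 1. Collecting the sign flips along the way, the symbol is -1.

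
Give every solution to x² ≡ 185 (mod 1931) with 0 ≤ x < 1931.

46, 1885

Since 1931 ≡ 3 (mod 4), a square root of 185 is 185^((1931+1)/4) = 185^483 mod 1931.
Repeated squaring: 185^2≡1398, 185^4≡232, 185^8≡1687, 185^16≡1606, 185^32≡1351, 185^64≡406, 185^128≡701, 185^256≡927 (mod 1931).
185^483 = 185^(256+128+64+32+2+1) ≡ 1885 (mod 1931).
Check: 1885² = 3553225 ≡ 185 (mod 1931). The two roots are 46 and 1885.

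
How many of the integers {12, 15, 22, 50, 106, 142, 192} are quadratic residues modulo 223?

(12/223) = -1 → non-residue.
(15/223) = +1 → QR.
(22/223) = -1 → non-residue.
(50/223) = +1 → QR.
(106/223) = +1 → QR.
(142/223) = -1 → non-residue.
(192/223) = -1 → non-residue.
Total quadratic residues among the 7: 3.

3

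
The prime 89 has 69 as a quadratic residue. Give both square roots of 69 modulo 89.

89 ≡ 1 (mod 4), so we find a root by search.
Trying successive values, 43² = 1849 ≡ 69 (mod 89). The other root is 89 − 43 = 46.

43, 46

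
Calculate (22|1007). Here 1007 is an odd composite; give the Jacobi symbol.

Pull out 2: since 1007 ≡ 7 (mod 8), (2/1007) = +1.
Reciprocity: 11 ≡ 3 and 1007 ≡ 3 (mod 4), so (11/1007) = −(1007/11).
Reduce top mod 11: now compute (6/11).
Pull out 2: since 11 ≡ 3 (mod 8), (2/11) = -1.
Reciprocity: 3 ≡ 3 and 11 ≡ 3 (mod 4), so (3/11) = −(11/3).
Reduce top mod 3: now compute (2/3).
Pull out 2: since 3 ≡ 3 (mod 8), (2/3) = -1.
Reached (1/3) = 1. Collecting the sign flips along the way, the symbol is +1.

1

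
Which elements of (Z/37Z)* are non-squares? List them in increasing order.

2,5,6,8,13,14,15,17,18,19,20,22,23,24,29,31,32,35

Square k = 1,…,18 (k and 37−k give the same square):
1²=1, 2²=4, 3²=9, 4²=16, 5²=25, 6²=36, 7²≡12, 8²≡27, 9²≡7, 10²≡26, 11²≡10, 12²≡33, 13²≡21, 14²≡11, 15²≡3, 16²≡34, 17²≡30, 18²≡28 (mod 37).
The residues are {1, 3, 4, 7, 9, 10, 11, 12, 16, 21, 25, 26, 27, 28, 30, 33, 34, 36}; the non-residues are the remaining 18 nonzero classes.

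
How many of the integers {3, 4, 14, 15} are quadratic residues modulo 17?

(3/17) = -1 → non-residue.
(4/17) = +1 → QR.
(14/17) = -1 → non-residue.
(15/17) = +1 → QR.
Total quadratic residues among the 4: 2.

2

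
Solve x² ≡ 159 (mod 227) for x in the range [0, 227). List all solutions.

39, 188

Since 227 ≡ 3 (mod 4), a square root of 159 is 159^((227+1)/4) = 159^57 mod 227.
Repeated squaring: 159^2≡84, 159^4≡19, 159^8≡134, 159^16≡23, 159^32≡75 (mod 227).
159^57 = 159^(32+16+8+1) ≡ 188 (mod 227).
Check: 188² = 35344 ≡ 159 (mod 227). The two roots are 39 and 188.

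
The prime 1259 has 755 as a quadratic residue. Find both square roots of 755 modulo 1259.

Since 1259 ≡ 3 (mod 4), a square root of 755 is 755^((1259+1)/4) = 755^315 mod 1259.
Repeated squaring: 755^2≡957, 755^4≡556, 755^8≡681, 755^16≡449, 755^32≡161, 755^64≡741, 755^128≡157, 755^256≡728 (mod 1259).
755^315 = 755^(256+32+16+8+2+1) ≡ 183 (mod 1259).
Check: 183² = 33489 ≡ 755 (mod 1259). The two roots are 183 and 1076.

183, 1076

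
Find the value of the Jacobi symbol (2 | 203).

-1

Pull out 2: since 203 ≡ 3 (mod 8), (2/203) = -1.
Reached (1/203) = 1. Collecting the sign flips along the way, the symbol is -1.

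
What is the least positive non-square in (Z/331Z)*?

(2/331) = −1, so 2 is the smallest positive non-residue mod 331.

2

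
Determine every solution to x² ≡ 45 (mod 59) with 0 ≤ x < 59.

Since 59 ≡ 3 (mod 4), a square root of 45 is 45^((59+1)/4) = 45^15 mod 59.
Repeated squaring: 45^2≡19, 45^4≡7, 45^8≡49 (mod 59).
45^15 = 45^(8+4+2+1) ≡ 35 (mod 59).
Check: 35² = 1225 ≡ 45 (mod 59). The two roots are 24 and 35.

24, 35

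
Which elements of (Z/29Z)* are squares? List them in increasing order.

1,4,5,6,7,9,13,16,20,22,23,24,25,28

Square k = 1,…,14 (k and 29−k give the same square):
1²=1, 2²=4, 3²=9, 4²=16, 5²=25, 6²≡7, 7²≡20, 8²≡6, 9²≡23, 10²≡13, 11²≡5, 12²≡28, 13²≡24, 14²≡22 (mod 29).
So the quadratic residues mod 29 are {1, 4, 5, 6, 7, 9, 13, 16, 20, 22, 23, 24, 25, 28}.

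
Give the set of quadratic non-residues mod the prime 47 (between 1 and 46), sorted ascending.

Square k = 1,…,23 (k and 47−k give the same square):
1²=1, 2²=4, 3²=9, 4²=16, 5²=25, 6²=36, 7²≡2, 8²≡17, 9²≡34, 10²≡6, 11²≡27, 12²≡3, 13²≡28, 14²≡8, 15²≡37, 16²≡21, 17²≡7, 18²≡42, 19²≡32, 20²≡24, 21²≡18, 22²≡14, 23²≡12 (mod 47).
The residues are {1, 2, 3, 4, 6, 7, 8, 9, 12, 14, 16, 17, 18, 21, 24, 25, 27, 28, 32, 34, 36, 37, 42}; the non-residues are the remaining 23 nonzero classes.

5 10 11 13 15 19 20 22 23 26 29 30 31 33 35 38 39 40 41 43 44 45 46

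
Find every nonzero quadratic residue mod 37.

1, 3, 4, 7, 9, 10, 11, 12, 16, 21, 25, 26, 27, 28, 30, 33, 34, 36

Square k = 1,…,18 (k and 37−k give the same square):
1²=1, 2²=4, 3²=9, 4²=16, 5²=25, 6²=36, 7²≡12, 8²≡27, 9²≡7, 10²≡26, 11²≡10, 12²≡33, 13²≡21, 14²≡11, 15²≡3, 16²≡34, 17²≡30, 18²≡28 (mod 37).
So the quadratic residues mod 37 are {1, 3, 4, 7, 9, 10, 11, 12, 16, 21, 25, 26, 27, 28, 30, 33, 34, 36}.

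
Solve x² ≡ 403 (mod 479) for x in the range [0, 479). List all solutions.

95, 384

Since 479 ≡ 3 (mod 4), a square root of 403 is 403^((479+1)/4) = 403^120 mod 479.
Repeated squaring: 403^2≡28, 403^4≡305, 403^8≡99, 403^16≡221, 403^32≡462, 403^64≡289 (mod 479).
403^120 = 403^(64+32+16+8) ≡ 384 (mod 479).
Check: 384² = 147456 ≡ 403 (mod 479). The two roots are 95 and 384.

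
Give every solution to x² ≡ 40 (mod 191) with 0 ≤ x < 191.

68, 123

Since 191 ≡ 3 (mod 4), a square root of 40 is 40^((191+1)/4) = 40^48 mod 191.
Repeated squaring: 40^2≡72, 40^4≡27, 40^8≡156, 40^16≡79, 40^32≡129 (mod 191).
40^48 = 40^(32+16) ≡ 68 (mod 191).
Check: 68² = 4624 ≡ 40 (mod 191). The two roots are 68 and 123.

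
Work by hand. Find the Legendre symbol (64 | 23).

Euler's criterion: (64/23) ≡ 18^11 (mod 23).
18^2 ≡ 2 (mod 23)
18^4 ≡ 4 (mod 23)
18^8 ≡ 16 (mod 23)
18^11 = 18^(8+2+1) ≡ 1 (mod 23).
Result is 1, so (64/23) = 1.

1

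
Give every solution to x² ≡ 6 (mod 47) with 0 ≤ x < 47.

Since 47 ≡ 3 (mod 4), a square root of 6 is 6^((47+1)/4) = 6^12 mod 47.
Repeated squaring: 6^2≡36, 6^4≡27, 6^8≡24 (mod 47).
6^12 = 6^(8+4) ≡ 37 (mod 47).
Check: 37² = 1369 ≡ 6 (mod 47). The two roots are 10 and 37.

10, 37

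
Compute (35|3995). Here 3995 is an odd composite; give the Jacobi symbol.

0

Reciprocity: 35 ≡ 3 and 3995 ≡ 3 (mod 4), so (35/3995) = −(3995/35).
Reduce top mod 35: now compute (5/35).
Reciprocity: 5 ≡ 1 and 35 ≡ 3 (mod 4), so (5/35) = +(35/5).
Reduce top mod 5: now compute (0/5).
Top reduces to 0: gcd > 1, so the symbol is 0.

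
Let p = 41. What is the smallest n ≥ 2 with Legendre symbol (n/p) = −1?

3

(2/41) = +1, so 2 is a residue.
(3/41) = −1, so 3 is the smallest positive non-residue mod 41.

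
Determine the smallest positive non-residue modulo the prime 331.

2

(2/331) = −1, so 2 is the smallest positive non-residue mod 331.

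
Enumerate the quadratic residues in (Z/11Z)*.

Square k = 1,…,5 (k and 11−k give the same square):
1²=1, 2²=4, 3²=9, 4²≡5, 5²≡3 (mod 11).
So the quadratic residues mod 11 are {1, 3, 4, 5, 9}.

1,3,4,5,9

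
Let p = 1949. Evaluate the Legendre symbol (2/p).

Pull out 2: since 1949 ≡ 5 (mod 8), (2/1949) = -1.
Reached (1/1949) = 1. Collecting the sign flips along the way, the symbol is -1.

-1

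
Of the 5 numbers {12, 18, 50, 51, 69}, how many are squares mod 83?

3

(12/83) = +1 → QR.
(18/83) = -1 → non-residue.
(50/83) = -1 → non-residue.
(51/83) = +1 → QR.
(69/83) = +1 → QR.
Total quadratic residues among the 5: 3.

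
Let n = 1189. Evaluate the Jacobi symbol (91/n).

Reciprocity: 91 ≡ 3 and 1189 ≡ 1 (mod 4), so (91/1189) = +(1189/91).
Reduce top mod 91: now compute (6/91).
Pull out 2: since 91 ≡ 3 (mod 8), (2/91) = -1.
Reciprocity: 3 ≡ 3 and 91 ≡ 3 (mod 4), so (3/91) = −(91/3).
Reduce top mod 3: now compute (1/3).
Reached (1/3) = 1. Collecting the sign flips along the way, the symbol is +1.

1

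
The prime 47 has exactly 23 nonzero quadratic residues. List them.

Square k = 1,…,23 (k and 47−k give the same square):
1²=1, 2²=4, 3²=9, 4²=16, 5²=25, 6²=36, 7²≡2, 8²≡17, 9²≡34, 10²≡6, 11²≡27, 12²≡3, 13²≡28, 14²≡8, 15²≡37, 16²≡21, 17²≡7, 18²≡42, 19²≡32, 20²≡24, 21²≡18, 22²≡14, 23²≡12 (mod 47).
So the quadratic residues mod 47 are {1, 2, 3, 4, 6, 7, 8, 9, 12, 14, 16, 17, 18, 21, 24, 25, 27, 28, 32, 34, 36, 37, 42}.

1, 2, 3, 4, 6, 7, 8, 9, 12, 14, 16, 17, 18, 21, 24, 25, 27, 28, 32, 34, 36, 37, 42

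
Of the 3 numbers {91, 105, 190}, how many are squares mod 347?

(91/347) = -1 → non-residue.
(105/347) = +1 → QR.
(190/347) = -1 → non-residue.
Total quadratic residues among the 3: 1.

1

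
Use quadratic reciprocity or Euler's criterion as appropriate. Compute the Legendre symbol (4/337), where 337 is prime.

Pull out 2^2: since 337 ≡ 1 (mod 8), (2/337) = +1, so (2/337)^2 = +1.
Reached (1/337) = 1. Collecting the sign flips along the way, the symbol is +1.

1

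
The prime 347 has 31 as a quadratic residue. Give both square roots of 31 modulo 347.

137, 210

Since 347 ≡ 3 (mod 4), a square root of 31 is 31^((347+1)/4) = 31^87 mod 347.
Repeated squaring: 31^2≡267, 31^4≡154, 31^8≡120, 31^16≡173, 31^32≡87, 31^64≡282 (mod 347).
31^87 = 31^(64+16+4+2+1) ≡ 137 (mod 347).
Check: 137² = 18769 ≡ 31 (mod 347). The two roots are 137 and 210.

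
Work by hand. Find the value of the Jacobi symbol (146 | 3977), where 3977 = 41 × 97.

Pull out 2: since 3977 ≡ 1 (mod 8), (2/3977) = +1.
Reciprocity: 73 ≡ 1 and 3977 ≡ 1 (mod 4), so (73/3977) = +(3977/73).
Reduce top mod 73: now compute (35/73).
Reciprocity: 35 ≡ 3 and 73 ≡ 1 (mod 4), so (35/73) = +(73/35).
Reduce top mod 35: now compute (3/35).
Reciprocity: 3 ≡ 3 and 35 ≡ 3 (mod 4), so (3/35) = −(35/3).
Reduce top mod 3: now compute (2/3).
Pull out 2: since 3 ≡ 3 (mod 8), (2/3) = -1.
Reached (1/3) = 1. Collecting the sign flips along the way, the symbol is +1.

1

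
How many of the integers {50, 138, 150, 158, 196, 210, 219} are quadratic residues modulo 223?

4

(50/223) = +1 → QR.
(138/223) = +1 → QR.
(150/223) = -1 → non-residue.
(158/223) = -1 → non-residue.
(196/223) = +1 → QR.
(210/223) = +1 → QR.
(219/223) = -1 → non-residue.
Total quadratic residues among the 7: 4.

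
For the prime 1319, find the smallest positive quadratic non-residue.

(2/1319) = +1, so 2 is a residue.
(3/1319) = +1, so 3 is a residue.
(4/1319) = +1, so 4 is a residue.
(5/1319) = +1, so 5 is a residue.
(6/1319) = +1, so 6 is a residue.
(7/1319) = +1, so 7 is a residue.
(8/1319) = +1, so 8 is a residue.
(9/1319) = +1, so 9 is a residue.
(10/1319) = +1, so 10 is a residue.
(11/1319) = +1, so 11 is a residue.
(12/1319) = +1, so 12 is a residue.
(13/1319) = −1, so 13 is the smallest positive non-residue mod 1319.

13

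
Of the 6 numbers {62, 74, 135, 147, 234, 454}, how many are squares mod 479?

2

(62/479) = -1 → non-residue.
(74/479) = -1 → non-residue.
(135/479) = +1 → QR.
(147/479) = +1 → QR.
(234/479) = -1 → non-residue.
(454/479) = -1 → non-residue.
Total quadratic residues among the 6: 2.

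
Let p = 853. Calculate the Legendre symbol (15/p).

Reciprocity: 15 ≡ 3 and 853 ≡ 1 (mod 4), so (15/853) = +(853/15).
Reduce top mod 15: now compute (13/15).
Reciprocity: 13 ≡ 1 and 15 ≡ 3 (mod 4), so (13/15) = +(15/13).
Reduce top mod 13: now compute (2/13).
Pull out 2: since 13 ≡ 5 (mod 8), (2/13) = -1.
Reached (1/13) = 1. Collecting the sign flips along the way, the symbol is -1.

-1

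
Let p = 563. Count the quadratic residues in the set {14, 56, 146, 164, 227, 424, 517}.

3

(14/563) = -1 → non-residue.
(56/563) = -1 → non-residue.
(146/563) = +1 → QR.
(164/563) = -1 → non-residue.
(227/563) = -1 → non-residue.
(424/563) = +1 → QR.
(517/563) = +1 → QR.
Total quadratic residues among the 7: 3.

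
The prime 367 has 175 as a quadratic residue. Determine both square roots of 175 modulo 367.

132, 235

Since 367 ≡ 3 (mod 4), a square root of 175 is 175^((367+1)/4) = 175^92 mod 367.
Repeated squaring: 175^2≡164, 175^4≡105, 175^8≡15, 175^16≡225, 175^32≡346, 175^64≡74 (mod 367).
175^92 = 175^(64+16+8+4) ≡ 132 (mod 367).
Check: 132² = 17424 ≡ 175 (mod 367). The two roots are 132 and 235.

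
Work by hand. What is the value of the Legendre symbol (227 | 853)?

Reciprocity: 227 ≡ 3 and 853 ≡ 1 (mod 4), so (227/853) = +(853/227).
Reduce top mod 227: now compute (172/227).
Pull out 2^2: since 227 ≡ 3 (mod 8), (2/227) = -1, so (2/227)^2 = +1.
Reciprocity: 43 ≡ 3 and 227 ≡ 3 (mod 4), so (43/227) = −(227/43).
Reduce top mod 43: now compute (12/43).
Pull out 2^2: since 43 ≡ 3 (mod 8), (2/43) = -1, so (2/43)^2 = +1.
Reciprocity: 3 ≡ 3 and 43 ≡ 3 (mod 4), so (3/43) = −(43/3).
Reduce top mod 3: now compute (1/3).
Reached (1/3) = 1. Collecting the sign flips along the way, the symbol is +1.

1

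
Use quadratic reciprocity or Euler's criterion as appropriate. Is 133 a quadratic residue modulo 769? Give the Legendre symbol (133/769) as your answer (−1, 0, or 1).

-1

Reciprocity: 133 ≡ 1 and 769 ≡ 1 (mod 4), so (133/769) = +(769/133).
Reduce top mod 133: now compute (104/133).
Pull out 2^3: since 133 ≡ 5 (mod 8), (2/133) = -1, so (2/133)^3 = -1.
Reciprocity: 13 ≡ 1 and 133 ≡ 1 (mod 4), so (13/133) = +(133/13).
Reduce top mod 13: now compute (3/13).
Reciprocity: 3 ≡ 3 and 13 ≡ 1 (mod 4), so (3/13) = +(13/3).
Reduce top mod 3: now compute (1/3).
Reached (1/3) = 1. Collecting the sign flips along the way, the symbol is -1.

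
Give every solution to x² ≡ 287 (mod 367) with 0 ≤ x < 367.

108, 259

Since 367 ≡ 3 (mod 4), a square root of 287 is 287^((367+1)/4) = 287^92 mod 367.
Repeated squaring: 287^2≡161, 287^4≡231, 287^8≡146, 287^16≡30, 287^32≡166, 287^64≡31 (mod 367).
287^92 = 287^(64+16+8+4) ≡ 259 (mod 367).
Check: 259² = 67081 ≡ 287 (mod 367). The two roots are 108 and 259.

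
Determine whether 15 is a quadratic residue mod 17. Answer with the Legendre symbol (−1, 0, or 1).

1

Reciprocity: 15 ≡ 3 and 17 ≡ 1 (mod 4), so (15/17) = +(17/15).
Reduce top mod 15: now compute (2/15).
Pull out 2: since 15 ≡ 7 (mod 8), (2/15) = +1.
Reached (1/15) = 1. Collecting the sign flips along the way, the symbol is +1.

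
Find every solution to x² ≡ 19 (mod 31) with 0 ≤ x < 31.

Since 31 ≡ 3 (mod 4), a square root of 19 is 19^((31+1)/4) = 19^8 mod 31.
Repeated squaring: 19^2≡20, 19^4≡28, 19^8≡9 (mod 31).
19^8 = 19^(8) ≡ 9 (mod 31).
Check: 9² = 81 ≡ 19 (mod 31). The two roots are 9 and 22.

9, 22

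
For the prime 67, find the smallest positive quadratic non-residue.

2

(2/67) = −1, so 2 is the smallest positive non-residue mod 67.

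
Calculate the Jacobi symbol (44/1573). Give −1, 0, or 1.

0

Pull out 2^2: since 1573 ≡ 5 (mod 8), (2/1573) = -1, so (2/1573)^2 = +1.
Reciprocity: 11 ≡ 3 and 1573 ≡ 1 (mod 4), so (11/1573) = +(1573/11).
Reduce top mod 11: now compute (0/11).
Top reduces to 0: gcd > 1, so the symbol is 0.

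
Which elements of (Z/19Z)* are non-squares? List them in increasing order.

Square k = 1,…,9 (k and 19−k give the same square):
1²=1, 2²=4, 3²=9, 4²=16, 5²≡6, 6²≡17, 7²≡11, 8²≡7, 9²≡5 (mod 19).
The residues are {1, 4, 5, 6, 7, 9, 11, 16, 17}; the non-residues are the remaining 9 nonzero classes.

2,3,8,10,12,13,14,15,18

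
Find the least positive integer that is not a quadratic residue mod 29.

2

(2/29) = −1, so 2 is the smallest positive non-residue mod 29.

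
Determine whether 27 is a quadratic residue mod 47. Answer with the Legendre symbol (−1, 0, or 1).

Euler's criterion: (27/47) ≡ 27^23 (mod 47).
27^2 ≡ 24 (mod 47)
27^4 ≡ 12 (mod 47)
27^8 ≡ 3 (mod 47)
27^16 ≡ 9 (mod 47)
27^23 = 27^(16+4+2+1) ≡ 1 (mod 47).
Result is 1, so (27/47) = 1.

1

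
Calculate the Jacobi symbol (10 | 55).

Pull out 2: since 55 ≡ 7 (mod 8), (2/55) = +1.
Reciprocity: 5 ≡ 1 and 55 ≡ 3 (mod 4), so (5/55) = +(55/5).
Reduce top mod 5: now compute (0/5).
Top reduces to 0: gcd > 1, so the symbol is 0.

0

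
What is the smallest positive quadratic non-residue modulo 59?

2

(2/59) = −1, so 2 is the smallest positive non-residue mod 59.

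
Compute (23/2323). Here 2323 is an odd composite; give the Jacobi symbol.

Reciprocity: 23 ≡ 3 and 2323 ≡ 3 (mod 4), so (23/2323) = −(2323/23).
Reduce top mod 23: now compute (0/23).
Top reduces to 0: gcd > 1, so the symbol is 0.

0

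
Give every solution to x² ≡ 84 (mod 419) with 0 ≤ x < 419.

92, 327

Since 419 ≡ 3 (mod 4), a square root of 84 is 84^((419+1)/4) = 84^105 mod 419.
Repeated squaring: 84^2≡352, 84^4≡299, 84^8≡154, 84^16≡252, 84^32≡235, 84^64≡336 (mod 419).
84^105 = 84^(64+32+8+1) ≡ 92 (mod 419).
Check: 92² = 8464 ≡ 84 (mod 419). The two roots are 92 and 327.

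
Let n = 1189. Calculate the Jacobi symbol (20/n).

Pull out 2^2: since 1189 ≡ 5 (mod 8), (2/1189) = -1, so (2/1189)^2 = +1.
Reciprocity: 5 ≡ 1 and 1189 ≡ 1 (mod 4), so (5/1189) = +(1189/5).
Reduce top mod 5: now compute (4/5).
Pull out 2^2: since 5 ≡ 5 (mod 8), (2/5) = -1, so (2/5)^2 = +1.
Reached (1/5) = 1. Collecting the sign flips along the way, the symbol is +1.

1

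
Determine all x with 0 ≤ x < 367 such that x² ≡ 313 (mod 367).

Since 367 ≡ 3 (mod 4), a square root of 313 is 313^((367+1)/4) = 313^92 mod 367.
Repeated squaring: 313^2≡347, 313^4≡33, 313^8≡355, 313^16≡144, 313^32≡184, 313^64≡92 (mod 367).
313^92 = 313^(64+16+8+4) ≡ 57 (mod 367).
Check: 57² = 3249 ≡ 313 (mod 367). The two roots are 57 and 310.

57, 310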